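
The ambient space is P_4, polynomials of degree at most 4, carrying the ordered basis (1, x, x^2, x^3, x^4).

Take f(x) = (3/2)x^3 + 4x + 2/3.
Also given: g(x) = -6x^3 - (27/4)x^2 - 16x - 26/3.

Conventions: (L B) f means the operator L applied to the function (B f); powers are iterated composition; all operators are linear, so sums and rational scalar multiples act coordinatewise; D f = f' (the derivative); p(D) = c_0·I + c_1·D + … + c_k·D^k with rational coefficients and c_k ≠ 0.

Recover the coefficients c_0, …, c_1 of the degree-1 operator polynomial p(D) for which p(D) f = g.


c_0 = -4, c_1 = -3/2

D^0 f = (3/2)x^3 + 4x + 2/3
D^1 f = (9/2)x^2 + 4
matching coefficients of g against c_0 f + c_1 Df + … from the top degree down determines the c_i
solution: c_0 = -4, c_1 = -3/2


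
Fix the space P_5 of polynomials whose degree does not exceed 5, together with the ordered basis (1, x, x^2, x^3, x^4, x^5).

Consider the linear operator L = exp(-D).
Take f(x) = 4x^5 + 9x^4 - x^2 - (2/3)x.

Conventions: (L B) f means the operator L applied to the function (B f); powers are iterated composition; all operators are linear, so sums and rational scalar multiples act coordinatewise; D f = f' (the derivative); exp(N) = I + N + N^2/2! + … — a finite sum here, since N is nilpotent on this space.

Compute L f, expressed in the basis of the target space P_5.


the result is g(x) = 4x^5 - 11x^4 + 4x^3 + 13x^2 - (44/3)x + 14/3

order-1 term: -20x^4 - 36x^3 + 2x + 2/3
order-2 term: 40x^3 + 54x^2 - 1
order-3 term: -40x^2 - 36x
order-4 term: 20x + 9
order-5 term: -4
the series for exp(-D) f terminates at order 5
exp(-D) f = 4x^5 - 11x^4 + 4x^3 + 13x^2 - (44/3)x + 14/3


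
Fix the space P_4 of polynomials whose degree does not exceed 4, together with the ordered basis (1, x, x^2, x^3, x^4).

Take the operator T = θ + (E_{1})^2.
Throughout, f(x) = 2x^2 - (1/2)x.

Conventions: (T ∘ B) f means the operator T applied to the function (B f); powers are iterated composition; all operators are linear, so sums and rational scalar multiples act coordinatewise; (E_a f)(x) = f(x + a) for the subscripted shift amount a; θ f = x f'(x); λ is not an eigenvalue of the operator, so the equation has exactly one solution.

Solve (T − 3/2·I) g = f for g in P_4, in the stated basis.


write g with unknown coordinates in the stated basis and equate coefficients in (T − 3/2·I) g = f
solving from the highest basis element down gives g = (4/3)x^2 - (35/3)x - 36
check: T g = 4x^2 - 18x - 54
so T g − 3/2·g = 2x^2 - (1/2)x = f ✓

the image equals g(x) = (4/3)x^2 - (35/3)x - 36


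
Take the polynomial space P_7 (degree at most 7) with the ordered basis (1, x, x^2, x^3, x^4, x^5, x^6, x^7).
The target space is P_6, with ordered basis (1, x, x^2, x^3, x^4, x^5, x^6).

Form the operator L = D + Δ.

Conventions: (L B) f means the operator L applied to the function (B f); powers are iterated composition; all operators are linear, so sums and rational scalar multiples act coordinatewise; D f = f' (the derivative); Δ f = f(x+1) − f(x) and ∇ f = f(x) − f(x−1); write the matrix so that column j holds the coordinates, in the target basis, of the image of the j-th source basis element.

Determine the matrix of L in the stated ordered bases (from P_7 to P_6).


image of 1: 0
image of x: 2
image of x^2: 4x + 1
image of x^3: 6x^2 + 3x + 1
image of x^4: 8x^3 + 6x^2 + 4x + 1
image of x^5: 10x^4 + 10x^3 + 10x^2 + 5x + 1
image of x^6: 12x^5 + 15x^4 + 20x^3 + 15x^2 + 6x + 1
image of x^7: 14x^6 + 21x^5 + 35x^4 + 35x^3 + 21x^2 + 7x + 1
each image's coordinates form column j of the matrix

the matrix is [[0, 2, 1, 1, 1, 1, 1, 1]; [0, 0, 4, 3, 4, 5, 6, 7]; [0, 0, 0, 6, 6, 10, 15, 21]; [0, 0, 0, 0, 8, 10, 20, 35]; [0, 0, 0, 0, 0, 10, 15, 35]; [0, 0, 0, 0, 0, 0, 12, 21]; [0, 0, 0, 0, 0, 0, 0, 14]] (rows listed top to bottom)


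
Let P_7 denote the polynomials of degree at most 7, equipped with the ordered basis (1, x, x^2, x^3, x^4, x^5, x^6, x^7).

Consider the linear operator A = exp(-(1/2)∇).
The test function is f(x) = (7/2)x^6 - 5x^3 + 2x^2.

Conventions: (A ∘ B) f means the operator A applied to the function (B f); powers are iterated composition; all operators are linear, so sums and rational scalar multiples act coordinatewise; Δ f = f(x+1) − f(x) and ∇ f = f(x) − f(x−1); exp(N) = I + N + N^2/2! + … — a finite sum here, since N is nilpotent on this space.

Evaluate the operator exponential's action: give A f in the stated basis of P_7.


g(x) = (7/2)x^6 - (21/2)x^5 + (315/8)x^4 - (405/4)x^3 + (5449/32)x^2 - (5821/32)x + 11845/128

order-1 term: -(21/2)x^5 + (105/4)x^4 - 35x^3 + (135/4)x^2 - 20x + 21/4
order-2 term: (105/8)x^4 - (105/2)x^3 + (735/8)x^2 - (165/2)x + 251/8
order-3 term: -(35/4)x^3 + (315/8)x^2 - (525/8)x + 40
order-4 term: (105/32)x^2 - (105/8)x + 455/32
order-5 term: -(21/32)x + 105/64
order-6 term: 7/128
the series for exp(-(1/2)∇) f terminates at order 6
exp(-(1/2)∇) f = (7/2)x^6 - (21/2)x^5 + (315/8)x^4 - (405/4)x^3 + (5449/32)x^2 - (5821/32)x + 11845/128


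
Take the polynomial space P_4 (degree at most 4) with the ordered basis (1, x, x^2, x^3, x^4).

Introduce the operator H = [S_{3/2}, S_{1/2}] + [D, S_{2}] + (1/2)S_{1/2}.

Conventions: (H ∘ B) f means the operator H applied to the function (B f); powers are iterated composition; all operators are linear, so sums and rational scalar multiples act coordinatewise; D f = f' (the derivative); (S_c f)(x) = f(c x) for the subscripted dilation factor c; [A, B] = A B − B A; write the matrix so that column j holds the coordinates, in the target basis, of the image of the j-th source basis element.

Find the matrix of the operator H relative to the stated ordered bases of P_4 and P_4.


image of 1: 1/2
image of x: (1/4)x + 1
image of x^2: (1/8)x^2 + 4x
image of x^3: (1/16)x^3 + 12x^2
image of x^4: (1/32)x^4 + 32x^3
each image's coordinates form column j of the matrix

the matrix is [[1/2, 1, 0, 0, 0]; [0, 1/4, 4, 0, 0]; [0, 0, 1/8, 12, 0]; [0, 0, 0, 1/16, 32]; [0, 0, 0, 0, 1/32]] (rows listed top to bottom)


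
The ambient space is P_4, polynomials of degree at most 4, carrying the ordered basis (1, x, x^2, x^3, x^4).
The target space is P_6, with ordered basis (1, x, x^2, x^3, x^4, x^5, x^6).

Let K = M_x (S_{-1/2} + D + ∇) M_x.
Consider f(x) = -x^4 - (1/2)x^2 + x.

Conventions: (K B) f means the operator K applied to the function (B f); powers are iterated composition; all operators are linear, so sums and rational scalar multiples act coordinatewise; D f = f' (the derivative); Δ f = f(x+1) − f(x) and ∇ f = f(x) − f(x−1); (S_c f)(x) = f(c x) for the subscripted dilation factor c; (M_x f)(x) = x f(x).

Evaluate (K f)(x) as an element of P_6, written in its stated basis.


M_x f = -x^5 - (1/2)x^3 + x^2
S_{-1/2} M_x f = (1/32)x^5 + (1/16)x^3 + (1/4)x^2
D M_x f = -5x^4 - (3/2)x^2 + 2x
∇ M_x f = -5x^4 + 10x^3 - (23/2)x^2 + (17/2)x - 5/2
(S_{-1/2} + D + ∇) M_x f = (1/32)x^5 - 10x^4 + (161/16)x^3 - (51/4)x^2 + (21/2)x - 5/2
M_x (S_{-1/2} + D + ∇) M_x f = (1/32)x^6 - 10x^5 + (161/16)x^4 - (51/4)x^3 + (21/2)x^2 - (5/2)x

g(x) = (1/32)x^6 - 10x^5 + (161/16)x^4 - (51/4)x^3 + (21/2)x^2 - (5/2)x


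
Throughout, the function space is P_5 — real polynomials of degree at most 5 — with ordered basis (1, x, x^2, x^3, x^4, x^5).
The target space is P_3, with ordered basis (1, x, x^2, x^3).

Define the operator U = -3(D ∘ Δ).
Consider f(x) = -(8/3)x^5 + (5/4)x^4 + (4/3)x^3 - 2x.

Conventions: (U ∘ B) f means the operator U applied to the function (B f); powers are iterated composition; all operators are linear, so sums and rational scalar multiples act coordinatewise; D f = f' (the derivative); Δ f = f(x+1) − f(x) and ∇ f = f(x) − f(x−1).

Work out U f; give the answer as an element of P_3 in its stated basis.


Δ f = -(40/3)x^4 - (65/3)x^3 - (91/6)x^2 - (13/3)x - 25/12
D Δ f = -(160/3)x^3 - 65x^2 - (91/3)x - 13/3
(-3(D ∘ Δ)) f = 160x^3 + 195x^2 + 91x + 13

the result is g(x) = 160x^3 + 195x^2 + 91x + 13


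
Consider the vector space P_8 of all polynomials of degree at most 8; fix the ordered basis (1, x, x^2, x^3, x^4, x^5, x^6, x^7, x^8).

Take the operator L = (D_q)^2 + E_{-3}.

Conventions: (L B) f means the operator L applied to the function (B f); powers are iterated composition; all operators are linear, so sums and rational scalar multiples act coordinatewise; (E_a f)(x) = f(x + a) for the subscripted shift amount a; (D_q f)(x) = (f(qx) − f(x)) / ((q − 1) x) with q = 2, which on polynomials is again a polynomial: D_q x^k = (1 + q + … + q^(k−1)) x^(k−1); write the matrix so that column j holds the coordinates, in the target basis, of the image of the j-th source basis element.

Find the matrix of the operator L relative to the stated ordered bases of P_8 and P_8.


image of 1: 1
image of x: x - 3
image of x^2: x^2 - 6x + 12
image of x^3: x^3 - 9x^2 + 48x - 27
image of x^4: x^4 - 12x^3 + 159x^2 - 108x + 81
image of x^5: x^5 - 15x^4 + 555x^3 - 270x^2 + 405x - 243
image of x^6: x^6 - 18x^5 + 2088x^4 - 540x^3 + 1215x^2 - 1458x + 729
image of x^7: x^7 - 21x^6 + 8190x^5 - 945x^4 + 2835x^3 - 5103x^2 + 5103x - 2187
image of x^8: x^8 - 24x^7 + 32637x^6 - 1512x^5 + 5670x^4 - 13608x^3 + 20412x^2 - 17496x + 6561
each image's coordinates form column j of the matrix

the matrix is [[1, -3, 12, -27, 81, -243, 729, -2187, 6561]; [0, 1, -6, 48, -108, 405, -1458, 5103, -17496]; [0, 0, 1, -9, 159, -270, 1215, -5103, 20412]; [0, 0, 0, 1, -12, 555, -540, 2835, -13608]; [0, 0, 0, 0, 1, -15, 2088, -945, 5670]; [0, 0, 0, 0, 0, 1, -18, 8190, -1512]; [0, 0, 0, 0, 0, 0, 1, -21, 32637]; [0, 0, 0, 0, 0, 0, 0, 1, -24]; [0, 0, 0, 0, 0, 0, 0, 0, 1]] (rows listed top to bottom)


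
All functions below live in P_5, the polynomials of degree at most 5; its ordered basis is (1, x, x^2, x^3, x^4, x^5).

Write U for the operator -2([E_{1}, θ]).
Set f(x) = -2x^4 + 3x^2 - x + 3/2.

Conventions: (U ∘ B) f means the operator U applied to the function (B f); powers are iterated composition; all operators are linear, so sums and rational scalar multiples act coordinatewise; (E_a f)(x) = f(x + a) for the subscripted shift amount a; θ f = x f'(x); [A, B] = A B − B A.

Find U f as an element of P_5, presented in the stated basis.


the result is g(x) = 16x^3 + 48x^2 + 36x + 6

θ f = -8x^4 + 6x^2 - x
E_{1} θ f = -8x^4 - 32x^3 - 42x^2 - 21x - 3
E_{1} f = -2x^4 - 8x^3 - 9x^2 - 3x + 3/2
θ E_{1} f = -8x^4 - 24x^3 - 18x^2 - 3x
[E_{1}, θ] f = -8x^3 - 24x^2 - 18x - 3
(-2([E_{1}, θ])) f = 16x^3 + 48x^2 + 36x + 6


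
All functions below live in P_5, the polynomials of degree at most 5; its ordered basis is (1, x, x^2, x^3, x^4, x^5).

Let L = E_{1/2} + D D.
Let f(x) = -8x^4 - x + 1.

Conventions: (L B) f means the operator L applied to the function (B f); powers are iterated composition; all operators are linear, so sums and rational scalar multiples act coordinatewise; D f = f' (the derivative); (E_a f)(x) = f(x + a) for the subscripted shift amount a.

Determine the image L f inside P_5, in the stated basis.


the result is g(x) = -8x^4 - 16x^3 - 108x^2 - 5x

E_{1/2} f = -8x^4 - 16x^3 - 12x^2 - 5x
D f = -32x^3 - 1
D D f = -96x^2
(E_{1/2} + D D) f = -8x^4 - 16x^3 - 108x^2 - 5x


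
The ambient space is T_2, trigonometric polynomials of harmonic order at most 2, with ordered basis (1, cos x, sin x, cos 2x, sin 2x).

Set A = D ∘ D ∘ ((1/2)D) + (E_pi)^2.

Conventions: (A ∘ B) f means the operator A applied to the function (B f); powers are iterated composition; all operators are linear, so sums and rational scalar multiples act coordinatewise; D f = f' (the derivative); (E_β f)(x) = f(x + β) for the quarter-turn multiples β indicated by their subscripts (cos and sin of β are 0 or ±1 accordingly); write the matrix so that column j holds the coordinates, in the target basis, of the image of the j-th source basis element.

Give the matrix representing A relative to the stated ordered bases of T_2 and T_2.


the matrix is [[1, 0, 0, 0, 0]; [0, 1, -1/2, 0, 0]; [0, 1/2, 1, 0, 0]; [0, 0, 0, 1, -4]; [0, 0, 0, 4, 1]] (rows listed top to bottom)

image of 1: 1
image of cos x: cos x + (1/2)sin x
image of sin x: -(1/2)cos x + sin x
image of cos 2x: cos 2x + 4sin 2x
image of sin 2x: -4cos 2x + sin 2x
each image's coordinates form column j of the matrix


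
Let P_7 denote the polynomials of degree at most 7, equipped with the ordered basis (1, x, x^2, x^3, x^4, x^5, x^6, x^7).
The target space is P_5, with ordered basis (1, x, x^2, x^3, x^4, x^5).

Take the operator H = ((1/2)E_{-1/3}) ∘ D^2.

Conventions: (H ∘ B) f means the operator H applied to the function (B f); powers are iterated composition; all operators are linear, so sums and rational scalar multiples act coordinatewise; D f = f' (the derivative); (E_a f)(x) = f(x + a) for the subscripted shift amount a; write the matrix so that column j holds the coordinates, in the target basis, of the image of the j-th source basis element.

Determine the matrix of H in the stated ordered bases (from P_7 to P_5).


the matrix is [[0, 0, 1, -1, 2/3, -10/27, 5/27, -7/81]; [0, 0, 0, 3, -4, 10/3, -20/9, 35/27]; [0, 0, 0, 0, 6, -10, 10, -70/9]; [0, 0, 0, 0, 0, 10, -20, 70/3]; [0, 0, 0, 0, 0, 0, 15, -35]; [0, 0, 0, 0, 0, 0, 0, 21]] (rows listed top to bottom)

image of 1: 0
image of x: 0
image of x^2: 1
image of x^3: 3x - 1
image of x^4: 6x^2 - 4x + 2/3
image of x^5: 10x^3 - 10x^2 + (10/3)x - 10/27
image of x^6: 15x^4 - 20x^3 + 10x^2 - (20/9)x + 5/27
image of x^7: 21x^5 - 35x^4 + (70/3)x^3 - (70/9)x^2 + (35/27)x - 7/81
each image's coordinates form column j of the matrix


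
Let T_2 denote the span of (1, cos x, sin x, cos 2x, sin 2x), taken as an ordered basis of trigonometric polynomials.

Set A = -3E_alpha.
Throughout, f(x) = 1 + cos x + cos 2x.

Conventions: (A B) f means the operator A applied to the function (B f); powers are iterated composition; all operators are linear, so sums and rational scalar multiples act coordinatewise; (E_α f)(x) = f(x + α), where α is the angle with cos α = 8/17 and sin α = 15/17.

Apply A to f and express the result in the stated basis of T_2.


E_alpha f = 1 + (8/17)cos x - (15/17)sin x - (161/289)cos 2x - (240/289)sin 2x
(-3E_alpha) f = -3 - (24/17)cos x + (45/17)sin x + (483/289)cos 2x + (720/289)sin 2x

g(x) = -3 - (24/17)cos x + (45/17)sin x + (483/289)cos 2x + (720/289)sin 2x


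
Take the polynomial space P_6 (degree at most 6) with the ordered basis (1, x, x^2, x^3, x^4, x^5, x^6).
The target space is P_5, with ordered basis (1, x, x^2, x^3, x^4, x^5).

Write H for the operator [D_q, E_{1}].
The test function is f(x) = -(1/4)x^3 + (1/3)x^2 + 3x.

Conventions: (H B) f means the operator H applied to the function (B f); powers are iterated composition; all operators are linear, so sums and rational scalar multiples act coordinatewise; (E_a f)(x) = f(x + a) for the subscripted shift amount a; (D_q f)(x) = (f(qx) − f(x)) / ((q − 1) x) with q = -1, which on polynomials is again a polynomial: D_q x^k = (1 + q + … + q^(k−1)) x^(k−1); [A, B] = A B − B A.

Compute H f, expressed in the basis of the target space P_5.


g(x) = (1/2)x + 1/6

E_{1} f = -(1/4)x^3 - (5/12)x^2 + (35/12)x + 37/12
D_q E_{1} f = -(1/4)x^2 + 35/12
D_q f = -(1/4)x^2 + 3
E_{1} D_q f = -(1/4)x^2 - (1/2)x + 11/4
[D_q, E_{1}] f = (1/2)x + 1/6


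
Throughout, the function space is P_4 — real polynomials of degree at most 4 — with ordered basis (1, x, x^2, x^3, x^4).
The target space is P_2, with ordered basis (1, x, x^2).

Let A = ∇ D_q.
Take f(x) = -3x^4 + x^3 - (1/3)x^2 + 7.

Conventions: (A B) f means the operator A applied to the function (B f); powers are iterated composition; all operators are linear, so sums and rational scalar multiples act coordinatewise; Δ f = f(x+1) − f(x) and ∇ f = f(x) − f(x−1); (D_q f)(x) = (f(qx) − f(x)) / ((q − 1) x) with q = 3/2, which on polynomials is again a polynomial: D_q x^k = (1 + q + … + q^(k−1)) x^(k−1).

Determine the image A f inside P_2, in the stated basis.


D_q f = -(195/8)x^3 + (19/4)x^2 - (5/6)x
∇ D_q f = -(585/8)x^2 + (661/8)x - 719/24

the image equals g(x) = -(585/8)x^2 + (661/8)x - 719/24


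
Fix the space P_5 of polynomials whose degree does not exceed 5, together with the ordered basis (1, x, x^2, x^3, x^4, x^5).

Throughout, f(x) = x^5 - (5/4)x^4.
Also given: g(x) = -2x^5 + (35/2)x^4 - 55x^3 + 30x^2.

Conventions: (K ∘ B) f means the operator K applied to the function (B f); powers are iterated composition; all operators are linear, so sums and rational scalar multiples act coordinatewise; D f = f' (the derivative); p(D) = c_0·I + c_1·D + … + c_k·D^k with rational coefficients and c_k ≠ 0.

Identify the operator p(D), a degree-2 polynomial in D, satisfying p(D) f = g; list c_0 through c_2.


D^0 f = x^5 - (5/4)x^4
D^1 f = 5x^4 - 5x^3
D^2 f = 20x^3 - 15x^2
matching coefficients of g against c_0 f + c_1 Df + … from the top degree down determines the c_i
solution: c_0 = -2, c_1 = 3, c_2 = -2

p(D) = -2·I + 3·D − 2·D^2, i.e. c_0 = -2, c_1 = 3, c_2 = -2


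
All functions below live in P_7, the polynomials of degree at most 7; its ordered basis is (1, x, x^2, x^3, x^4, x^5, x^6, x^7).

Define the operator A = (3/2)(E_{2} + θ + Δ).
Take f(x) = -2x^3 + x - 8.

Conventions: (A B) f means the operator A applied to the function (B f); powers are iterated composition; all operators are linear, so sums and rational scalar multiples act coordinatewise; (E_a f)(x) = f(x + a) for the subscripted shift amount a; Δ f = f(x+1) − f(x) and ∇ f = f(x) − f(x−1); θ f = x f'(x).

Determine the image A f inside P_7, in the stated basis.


E_{2} f = -2x^3 - 12x^2 - 23x - 22
θ f = -6x^3 + x
Δ f = -6x^2 - 6x - 1
(E_{2} + θ + Δ) f = -8x^3 - 18x^2 - 28x - 23
((3/2)(E_{2} + θ + Δ)) f = -12x^3 - 27x^2 - 42x - 69/2

g(x) = -12x^3 - 27x^2 - 42x - 69/2


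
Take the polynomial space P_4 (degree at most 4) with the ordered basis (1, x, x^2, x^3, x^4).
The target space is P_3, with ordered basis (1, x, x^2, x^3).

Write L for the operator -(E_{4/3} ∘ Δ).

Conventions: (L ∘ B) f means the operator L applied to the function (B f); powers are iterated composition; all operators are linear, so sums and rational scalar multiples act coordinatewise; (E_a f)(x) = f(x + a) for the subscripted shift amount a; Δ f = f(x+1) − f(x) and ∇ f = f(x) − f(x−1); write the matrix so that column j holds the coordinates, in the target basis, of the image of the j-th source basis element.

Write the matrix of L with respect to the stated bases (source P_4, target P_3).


the matrix is [[0, -1, -11/3, -31/3, -715/27]; [0, 0, -2, -11, -124/3]; [0, 0, 0, -3, -22]; [0, 0, 0, 0, -4]] (rows listed top to bottom)

image of 1: 0
image of x: -1
image of x^2: -2x - 11/3
image of x^3: -3x^2 - 11x - 31/3
image of x^4: -4x^3 - 22x^2 - (124/3)x - 715/27
each image's coordinates form column j of the matrix


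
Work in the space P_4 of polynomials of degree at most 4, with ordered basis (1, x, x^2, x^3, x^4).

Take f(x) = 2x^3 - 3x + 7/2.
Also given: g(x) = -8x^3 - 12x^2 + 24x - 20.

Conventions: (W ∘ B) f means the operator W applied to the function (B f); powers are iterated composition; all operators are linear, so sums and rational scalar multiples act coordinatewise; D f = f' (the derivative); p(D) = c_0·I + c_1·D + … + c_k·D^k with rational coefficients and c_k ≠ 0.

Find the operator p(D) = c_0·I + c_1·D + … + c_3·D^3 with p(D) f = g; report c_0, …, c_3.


c_0 = -4, c_1 = -2, c_2 = 1, c_3 = -1

D^0 f = 2x^3 - 3x + 7/2
D^1 f = 6x^2 - 3
D^2 f = 12x
D^3 f = 12
matching coefficients of g against c_0 f + c_1 Df + … from the top degree down determines the c_i
solution: c_0 = -4, c_1 = -2, c_2 = 1, c_3 = -1


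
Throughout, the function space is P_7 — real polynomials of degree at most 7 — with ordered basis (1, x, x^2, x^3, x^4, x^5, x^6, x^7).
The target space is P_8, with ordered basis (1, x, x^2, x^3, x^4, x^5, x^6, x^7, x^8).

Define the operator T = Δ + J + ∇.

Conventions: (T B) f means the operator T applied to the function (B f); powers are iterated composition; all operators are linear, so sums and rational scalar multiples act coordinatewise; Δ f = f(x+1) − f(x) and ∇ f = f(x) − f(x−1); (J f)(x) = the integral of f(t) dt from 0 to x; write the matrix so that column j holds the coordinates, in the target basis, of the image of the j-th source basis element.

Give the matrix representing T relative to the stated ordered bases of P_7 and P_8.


the matrix is [[0, 2, 0, 2, 0, 2, 0, 2]; [1, 0, 4, 0, 8, 0, 12, 0]; [0, 1/2, 0, 6, 0, 20, 0, 42]; [0, 0, 1/3, 0, 8, 0, 40, 0]; [0, 0, 0, 1/4, 0, 10, 0, 70]; [0, 0, 0, 0, 1/5, 0, 12, 0]; [0, 0, 0, 0, 0, 1/6, 0, 14]; [0, 0, 0, 0, 0, 0, 1/7, 0]; [0, 0, 0, 0, 0, 0, 0, 1/8]] (rows listed top to bottom)

image of 1: x
image of x: (1/2)x^2 + 2
image of x^2: (1/3)x^3 + 4x
image of x^3: (1/4)x^4 + 6x^2 + 2
image of x^4: (1/5)x^5 + 8x^3 + 8x
image of x^5: (1/6)x^6 + 10x^4 + 20x^2 + 2
image of x^6: (1/7)x^7 + 12x^5 + 40x^3 + 12x
image of x^7: (1/8)x^8 + 14x^6 + 70x^4 + 42x^2 + 2
each image's coordinates form column j of the matrix


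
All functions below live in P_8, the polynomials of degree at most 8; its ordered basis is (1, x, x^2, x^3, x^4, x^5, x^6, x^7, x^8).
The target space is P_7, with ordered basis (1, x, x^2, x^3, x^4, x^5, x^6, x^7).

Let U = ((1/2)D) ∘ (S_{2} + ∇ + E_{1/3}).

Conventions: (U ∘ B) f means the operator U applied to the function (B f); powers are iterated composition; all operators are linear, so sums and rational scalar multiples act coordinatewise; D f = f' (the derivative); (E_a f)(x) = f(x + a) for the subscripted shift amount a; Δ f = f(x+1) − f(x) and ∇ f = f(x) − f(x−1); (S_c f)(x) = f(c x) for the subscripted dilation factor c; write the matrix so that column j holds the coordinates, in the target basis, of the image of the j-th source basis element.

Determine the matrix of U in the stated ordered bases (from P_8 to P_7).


image of 1: 0
image of x: 3/2
image of x^2: 5x + 4/3
image of x^3: (27/2)x^2 + 4x - 4/3
image of x^4: 34x^3 + 8x^2 - (16/3)x + 56/27
image of x^5: (165/2)x^4 + (40/3)x^3 - (40/3)x^2 + (280/27)x - 200/81
image of x^6: 195x^5 + 20x^4 - (80/3)x^3 + (280/9)x^2 - (400/27)x + 244/81
image of x^7: (903/2)x^6 + 28x^5 - (140/3)x^4 + (1960/27)x^3 - (1400/27)x^2 + (1708/81)x - 2548/729
image of x^8: 1028x^7 + (112/3)x^6 - (224/3)x^5 + (3920/27)x^4 - (11200/81)x^3 + (6832/81)x^2 - (20384/729)x + 8752/2187
each image's coordinates form column j of the matrix

the matrix is [[0, 3/2, 4/3, -4/3, 56/27, -200/81, 244/81, -2548/729, 8752/2187]; [0, 0, 5, 4, -16/3, 280/27, -400/27, 1708/81, -20384/729]; [0, 0, 0, 27/2, 8, -40/3, 280/9, -1400/27, 6832/81]; [0, 0, 0, 0, 34, 40/3, -80/3, 1960/27, -11200/81]; [0, 0, 0, 0, 0, 165/2, 20, -140/3, 3920/27]; [0, 0, 0, 0, 0, 0, 195, 28, -224/3]; [0, 0, 0, 0, 0, 0, 0, 903/2, 112/3]; [0, 0, 0, 0, 0, 0, 0, 0, 1028]] (rows listed top to bottom)


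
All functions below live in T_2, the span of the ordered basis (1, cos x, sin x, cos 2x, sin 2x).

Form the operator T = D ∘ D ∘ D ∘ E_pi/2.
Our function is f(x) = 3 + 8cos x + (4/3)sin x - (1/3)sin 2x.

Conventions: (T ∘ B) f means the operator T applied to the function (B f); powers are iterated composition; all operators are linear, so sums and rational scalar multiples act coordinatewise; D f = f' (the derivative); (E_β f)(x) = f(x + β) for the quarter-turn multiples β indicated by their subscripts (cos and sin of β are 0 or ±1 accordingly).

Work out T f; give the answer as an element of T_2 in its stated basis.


the image equals g(x) = 8cos x + (4/3)sin x - (8/3)cos 2x

E_pi/2 f = 3 + (4/3)cos x - 8sin x + (1/3)sin 2x
D E_pi/2 f = -8cos x - (4/3)sin x + (2/3)cos 2x
D (D ∘ E_pi/2) f = -(4/3)cos x + 8sin x - (4/3)sin 2x
D D (D ∘ E_pi/2) f = 8cos x + (4/3)sin x - (8/3)cos 2x


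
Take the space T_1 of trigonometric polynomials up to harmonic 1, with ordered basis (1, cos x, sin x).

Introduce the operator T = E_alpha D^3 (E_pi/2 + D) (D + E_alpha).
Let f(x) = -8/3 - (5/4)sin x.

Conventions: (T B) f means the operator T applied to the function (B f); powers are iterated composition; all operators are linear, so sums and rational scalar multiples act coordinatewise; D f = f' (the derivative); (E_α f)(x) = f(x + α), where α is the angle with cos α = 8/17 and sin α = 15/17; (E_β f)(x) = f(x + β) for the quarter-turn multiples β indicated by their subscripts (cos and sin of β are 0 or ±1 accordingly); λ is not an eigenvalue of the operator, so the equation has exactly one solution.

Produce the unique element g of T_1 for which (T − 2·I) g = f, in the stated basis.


write g with unknown coordinates in the stated basis and equate coefficients in (T − 2·I) g = f
solving from the highest basis element down gives g = 4/3 + (5/47)cos x + (75/376)sin x
check: T g = (10/47)cos x - (40/47)sin x
so T g − 2·g = -8/3 - (5/4)sin x = f ✓

the image equals g(x) = 4/3 + (5/47)cos x + (75/376)sin x


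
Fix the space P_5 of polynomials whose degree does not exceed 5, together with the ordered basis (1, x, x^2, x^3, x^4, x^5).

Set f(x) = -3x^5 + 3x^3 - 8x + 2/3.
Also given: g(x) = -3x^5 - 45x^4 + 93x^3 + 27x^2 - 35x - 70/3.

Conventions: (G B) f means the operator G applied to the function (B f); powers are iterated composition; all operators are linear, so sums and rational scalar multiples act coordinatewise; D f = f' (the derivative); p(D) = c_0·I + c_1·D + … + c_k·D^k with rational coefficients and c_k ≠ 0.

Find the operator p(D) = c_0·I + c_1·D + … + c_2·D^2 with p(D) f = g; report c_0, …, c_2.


c_0 = 1, c_1 = 3, c_2 = -3/2

D^0 f = -3x^5 + 3x^3 - 8x + 2/3
D^1 f = -15x^4 + 9x^2 - 8
D^2 f = -60x^3 + 18x
matching coefficients of g against c_0 f + c_1 Df + … from the top degree down determines the c_i
solution: c_0 = 1, c_1 = 3, c_2 = -3/2


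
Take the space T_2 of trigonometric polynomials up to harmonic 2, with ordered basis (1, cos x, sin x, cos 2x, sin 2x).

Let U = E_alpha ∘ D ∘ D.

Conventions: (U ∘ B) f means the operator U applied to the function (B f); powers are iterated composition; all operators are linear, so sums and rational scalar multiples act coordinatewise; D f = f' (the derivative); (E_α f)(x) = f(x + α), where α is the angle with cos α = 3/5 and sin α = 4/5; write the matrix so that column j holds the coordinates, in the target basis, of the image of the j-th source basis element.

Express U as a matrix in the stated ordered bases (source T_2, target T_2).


the matrix is [[0, 0, 0, 0, 0]; [0, -3/5, -4/5, 0, 0]; [0, 4/5, -3/5, 0, 0]; [0, 0, 0, 28/25, -96/25]; [0, 0, 0, 96/25, 28/25]] (rows listed top to bottom)

image of 1: 0
image of cos x: -(3/5)cos x + (4/5)sin x
image of sin x: -(4/5)cos x - (3/5)sin x
image of cos 2x: (28/25)cos 2x + (96/25)sin 2x
image of sin 2x: -(96/25)cos 2x + (28/25)sin 2x
each image's coordinates form column j of the matrix


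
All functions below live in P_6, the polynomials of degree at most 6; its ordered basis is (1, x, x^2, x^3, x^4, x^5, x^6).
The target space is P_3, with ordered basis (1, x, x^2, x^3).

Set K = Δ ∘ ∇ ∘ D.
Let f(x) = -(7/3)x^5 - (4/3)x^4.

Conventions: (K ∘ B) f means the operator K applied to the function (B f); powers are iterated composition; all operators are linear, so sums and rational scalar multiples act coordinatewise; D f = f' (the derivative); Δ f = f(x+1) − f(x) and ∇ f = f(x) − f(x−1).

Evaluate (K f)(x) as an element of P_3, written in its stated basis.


g(x) = -140x^2 - 32x - 70/3

D f = -(35/3)x^4 - (16/3)x^3
∇ D f = -(140/3)x^3 + 54x^2 - (92/3)x + 19/3
Δ ∇ D f = -140x^2 - 32x - 70/3


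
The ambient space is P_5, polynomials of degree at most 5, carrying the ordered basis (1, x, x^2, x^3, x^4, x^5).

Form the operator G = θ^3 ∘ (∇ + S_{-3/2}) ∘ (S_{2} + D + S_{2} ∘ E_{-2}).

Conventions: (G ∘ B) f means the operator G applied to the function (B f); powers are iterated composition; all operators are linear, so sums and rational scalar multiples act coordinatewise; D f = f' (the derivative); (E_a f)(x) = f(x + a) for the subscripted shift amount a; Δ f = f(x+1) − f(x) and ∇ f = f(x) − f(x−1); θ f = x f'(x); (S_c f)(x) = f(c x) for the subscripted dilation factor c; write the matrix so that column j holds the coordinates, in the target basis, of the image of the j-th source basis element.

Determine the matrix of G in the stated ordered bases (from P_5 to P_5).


the matrix is [[0, 0, 0, 0, 0, 0]; [0, -6, 25, -126, 596, -2780]; [0, 0, 144, 6, -1248, 14480]; [0, 0, 0, -1458, 17847/2, -63180]; [0, 0, 0, 0, 10368, -29740]; [0, 0, 0, 0, 0, -60750]] (rows listed top to bottom)

image of 1: 0
image of x: -6x
image of x^2: 144x^2 + 25x
image of x^3: -1458x^3 + 6x^2 - 126x
image of x^4: 10368x^4 + (17847/2)x^3 - 1248x^2 + 596x
image of x^5: -60750x^5 - 29740x^4 - 63180x^3 + 14480x^2 - 2780x
each image's coordinates form column j of the matrix


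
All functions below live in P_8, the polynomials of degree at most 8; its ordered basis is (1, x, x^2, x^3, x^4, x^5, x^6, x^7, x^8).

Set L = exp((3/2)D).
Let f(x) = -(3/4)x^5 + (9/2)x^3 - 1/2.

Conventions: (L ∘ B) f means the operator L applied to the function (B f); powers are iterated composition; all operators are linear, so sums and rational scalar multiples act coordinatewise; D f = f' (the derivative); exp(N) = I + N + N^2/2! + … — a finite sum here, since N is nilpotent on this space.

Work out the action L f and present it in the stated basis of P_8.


the image equals g(x) = -(3/4)x^5 - (45/8)x^4 - (99/8)x^3 - (81/16)x^2 + (729/64)x + 1151/128

order-1 term: -(45/8)x^4 + (81/4)x^2
order-2 term: -(135/8)x^3 + (243/8)x
order-3 term: -(405/16)x^2 + 243/16
order-4 term: -(1215/64)x
order-5 term: -729/128
the series for exp((3/2)D) f terminates at order 5
exp((3/2)D) f = -(3/4)x^5 - (45/8)x^4 - (99/8)x^3 - (81/16)x^2 + (729/64)x + 1151/128


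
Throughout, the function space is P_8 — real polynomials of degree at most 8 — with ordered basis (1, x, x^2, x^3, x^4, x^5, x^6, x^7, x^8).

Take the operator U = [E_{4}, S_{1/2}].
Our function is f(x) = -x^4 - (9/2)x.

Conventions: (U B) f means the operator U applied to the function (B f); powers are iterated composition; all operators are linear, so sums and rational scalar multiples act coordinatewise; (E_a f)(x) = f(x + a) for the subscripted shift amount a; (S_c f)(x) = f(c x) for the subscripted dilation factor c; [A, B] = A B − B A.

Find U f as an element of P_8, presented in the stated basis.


the result is g(x) = x^3 + 18x^2 + 112x + 249

S_{1/2} f = -(1/16)x^4 - (9/4)x
E_{4} S_{1/2} f = -(1/16)x^4 - x^3 - 6x^2 - (73/4)x - 25
E_{4} f = -x^4 - 16x^3 - 96x^2 - (521/2)x - 274
S_{1/2} E_{4} f = -(1/16)x^4 - 2x^3 - 24x^2 - (521/4)x - 274
[E_{4}, S_{1/2}] f = x^3 + 18x^2 + 112x + 249


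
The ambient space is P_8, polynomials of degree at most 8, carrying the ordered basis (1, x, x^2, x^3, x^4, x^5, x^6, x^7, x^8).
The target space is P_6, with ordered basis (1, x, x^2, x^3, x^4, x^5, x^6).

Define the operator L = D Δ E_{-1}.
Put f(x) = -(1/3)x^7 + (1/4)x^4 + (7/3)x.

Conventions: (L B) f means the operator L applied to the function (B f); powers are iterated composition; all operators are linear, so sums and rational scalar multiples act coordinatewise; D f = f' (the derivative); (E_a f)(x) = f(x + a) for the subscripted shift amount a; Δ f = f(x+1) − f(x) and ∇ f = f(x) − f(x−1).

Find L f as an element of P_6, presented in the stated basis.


E_{-1} f = -(1/3)x^7 + (7/3)x^6 - 7x^5 + (143/12)x^4 - (38/3)x^3 + (17/2)x^2 - x - 7/4
Δ E_{-1} f = -(7/3)x^6 + 7x^5 - (35/3)x^4 + (38/3)x^3 - (17/2)x^2 + (10/3)x + 7/4
D Δ E_{-1} f = -14x^5 + 35x^4 - (140/3)x^3 + 38x^2 - 17x + 10/3

g(x) = -14x^5 + 35x^4 - (140/3)x^3 + 38x^2 - 17x + 10/3


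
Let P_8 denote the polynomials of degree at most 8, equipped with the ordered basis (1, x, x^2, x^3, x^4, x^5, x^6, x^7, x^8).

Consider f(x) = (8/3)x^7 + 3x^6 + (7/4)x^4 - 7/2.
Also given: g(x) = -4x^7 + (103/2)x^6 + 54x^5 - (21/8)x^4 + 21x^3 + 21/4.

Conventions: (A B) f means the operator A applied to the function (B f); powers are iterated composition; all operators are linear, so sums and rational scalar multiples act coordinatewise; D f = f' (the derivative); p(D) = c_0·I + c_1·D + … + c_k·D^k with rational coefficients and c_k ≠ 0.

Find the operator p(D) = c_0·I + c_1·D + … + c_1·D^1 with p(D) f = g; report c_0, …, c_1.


c_0 = -3/2, c_1 = 3

D^0 f = (8/3)x^7 + 3x^6 + (7/4)x^4 - 7/2
D^1 f = (56/3)x^6 + 18x^5 + 7x^3
matching coefficients of g against c_0 f + c_1 Df + … from the top degree down determines the c_i
solution: c_0 = -3/2, c_1 = 3


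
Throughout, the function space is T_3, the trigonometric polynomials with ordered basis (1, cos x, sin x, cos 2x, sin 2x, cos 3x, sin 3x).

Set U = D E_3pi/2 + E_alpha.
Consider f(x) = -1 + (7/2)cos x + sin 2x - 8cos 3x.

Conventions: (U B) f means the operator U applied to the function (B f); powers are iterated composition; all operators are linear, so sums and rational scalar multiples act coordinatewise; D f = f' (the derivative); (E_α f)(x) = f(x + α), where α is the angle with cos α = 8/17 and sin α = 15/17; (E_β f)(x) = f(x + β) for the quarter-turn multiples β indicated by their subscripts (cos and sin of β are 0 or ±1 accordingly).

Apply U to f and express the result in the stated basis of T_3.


the image equals g(x) = -1 + (175/34)cos x - (105/34)sin x - (338/289)cos 2x - (161/289)sin 2x + (157016/4913)cos 3x - (3960/4913)sin 3x

E_3pi/2 f = -1 + (7/2)sin x - sin 2x + 8sin 3x
D E_3pi/2 f = (7/2)cos x - 2cos 2x + 24cos 3x
E_alpha f = -1 + (28/17)cos x - (105/34)sin x + (240/289)cos 2x - (161/289)sin 2x + (39104/4913)cos 3x - (3960/4913)sin 3x
(D E_3pi/2 + E_alpha) f = -1 + (175/34)cos x - (105/34)sin x - (338/289)cos 2x - (161/289)sin 2x + (157016/4913)cos 3x - (3960/4913)sin 3x


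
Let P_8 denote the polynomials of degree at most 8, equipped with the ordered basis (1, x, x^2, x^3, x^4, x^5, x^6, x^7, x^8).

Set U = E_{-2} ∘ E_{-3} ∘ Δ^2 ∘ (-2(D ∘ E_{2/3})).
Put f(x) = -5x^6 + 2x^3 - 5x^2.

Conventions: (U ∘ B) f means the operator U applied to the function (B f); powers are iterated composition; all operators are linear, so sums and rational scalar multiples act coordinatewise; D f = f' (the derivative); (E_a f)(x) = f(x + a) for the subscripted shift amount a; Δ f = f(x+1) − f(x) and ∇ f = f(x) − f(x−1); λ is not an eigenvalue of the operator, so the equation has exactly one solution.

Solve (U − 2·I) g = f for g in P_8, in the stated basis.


write g with unknown coordinates in the stated basis and equate coefficients in (U − 2·I) g = f
solving from the highest basis element down gives g = (5/2)x^6 - 301x^3 + (6005/2)x^2 - 10150x + 120754/9
check: U g = -600x^3 + 6000x^2 - 20300x + 241508/9
so U g − 2·g = -5x^6 + 2x^3 - 5x^2 = f ✓

g(x) = (5/2)x^6 - 301x^3 + (6005/2)x^2 - 10150x + 120754/9


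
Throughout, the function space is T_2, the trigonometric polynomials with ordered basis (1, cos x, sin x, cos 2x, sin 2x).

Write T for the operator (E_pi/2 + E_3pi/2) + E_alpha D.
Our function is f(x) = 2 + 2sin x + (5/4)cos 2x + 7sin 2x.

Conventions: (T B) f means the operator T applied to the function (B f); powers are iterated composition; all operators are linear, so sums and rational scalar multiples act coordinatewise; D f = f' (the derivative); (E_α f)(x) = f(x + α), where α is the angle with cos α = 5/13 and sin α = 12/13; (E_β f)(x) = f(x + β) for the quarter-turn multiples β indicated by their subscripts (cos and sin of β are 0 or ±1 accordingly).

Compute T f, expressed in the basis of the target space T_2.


the result is g(x) = 4 + (10/13)cos x - (24/13)sin x - (4777/338)cos 2x - (7497/338)sin 2x

E_pi/2 f = 2 + 2cos x - (5/4)cos 2x - 7sin 2x
E_3pi/2 f = 2 - 2cos x - (5/4)cos 2x - 7sin 2x
(E_pi/2 + E_3pi/2) f = 4 - (5/2)cos 2x - 14sin 2x
D f = 2cos x + 14cos 2x - (5/2)sin 2x
E_alpha D f = (10/13)cos x - (24/13)sin x - (1966/169)cos 2x - (2765/338)sin 2x
((E_pi/2 + E_3pi/2) + E_alpha D) f = 4 + (10/13)cos x - (24/13)sin x - (4777/338)cos 2x - (7497/338)sin 2x


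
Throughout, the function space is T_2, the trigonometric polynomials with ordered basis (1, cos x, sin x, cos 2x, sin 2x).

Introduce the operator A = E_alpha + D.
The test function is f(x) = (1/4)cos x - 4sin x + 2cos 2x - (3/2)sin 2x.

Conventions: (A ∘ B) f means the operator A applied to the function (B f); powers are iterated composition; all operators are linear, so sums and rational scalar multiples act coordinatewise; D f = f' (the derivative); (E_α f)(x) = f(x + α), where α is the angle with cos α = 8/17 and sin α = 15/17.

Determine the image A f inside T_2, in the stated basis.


E_alpha f = -(58/17)cos x - (143/68)sin x - (682/289)cos 2x - (477/578)sin 2x
D f = -4cos x - (1/4)sin x - 3cos 2x - 4sin 2x
(E_alpha + D) f = -(126/17)cos x - (40/17)sin x - (1549/289)cos 2x - (2789/578)sin 2x

the result is g(x) = -(126/17)cos x - (40/17)sin x - (1549/289)cos 2x - (2789/578)sin 2x


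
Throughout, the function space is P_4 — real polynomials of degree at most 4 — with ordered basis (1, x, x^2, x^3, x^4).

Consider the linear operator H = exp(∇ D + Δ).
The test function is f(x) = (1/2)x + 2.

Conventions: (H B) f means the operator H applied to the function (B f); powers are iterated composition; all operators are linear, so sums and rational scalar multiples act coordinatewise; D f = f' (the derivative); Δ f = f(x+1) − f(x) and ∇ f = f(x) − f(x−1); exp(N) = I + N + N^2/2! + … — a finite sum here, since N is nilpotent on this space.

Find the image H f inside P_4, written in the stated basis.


g(x) = (1/2)x + 5/2

order-1 term: 1/2
the series for exp(∇ D + Δ) f terminates at order 1
exp(∇ D + Δ) f = (1/2)x + 5/2


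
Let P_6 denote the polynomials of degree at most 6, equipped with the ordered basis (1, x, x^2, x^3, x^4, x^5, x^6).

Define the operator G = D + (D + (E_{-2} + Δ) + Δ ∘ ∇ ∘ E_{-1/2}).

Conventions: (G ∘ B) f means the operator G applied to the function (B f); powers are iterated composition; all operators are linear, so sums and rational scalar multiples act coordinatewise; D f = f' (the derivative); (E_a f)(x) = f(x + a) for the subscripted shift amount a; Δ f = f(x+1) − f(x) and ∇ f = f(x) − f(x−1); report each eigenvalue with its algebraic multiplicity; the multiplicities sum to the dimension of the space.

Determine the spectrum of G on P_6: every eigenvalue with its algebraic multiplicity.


image of 1: 1
image of x: x + 1
image of x^2: x^2 + 2x + 7
image of x^3: x^3 + 3x^2 + 21x - 10
image of x^4: x^4 + 4x^3 + 42x^2 - 40x + 22
image of x^5: x^5 + 5x^4 + 70x^3 - 100x^2 + 110x - 77/2
image of x^6: x^6 + 6x^5 + 105x^4 - 200x^3 + 330x^2 - 231x + 611/8
the matrix is upper triangular; its diagonal is (1, 1, 1, 1, 1, 1, 1)
for a triangular matrix the eigenvalues are the diagonal entries, with algebraic multiplicity their repetition count

λ = 1 (multiplicity 7)


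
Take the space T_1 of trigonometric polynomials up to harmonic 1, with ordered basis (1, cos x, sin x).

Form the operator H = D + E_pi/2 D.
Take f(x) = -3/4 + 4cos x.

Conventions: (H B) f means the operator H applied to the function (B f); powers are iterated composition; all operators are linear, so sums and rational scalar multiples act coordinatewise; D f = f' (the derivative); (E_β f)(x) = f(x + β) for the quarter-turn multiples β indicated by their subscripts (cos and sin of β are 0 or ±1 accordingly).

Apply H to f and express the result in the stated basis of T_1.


D f = -4sin x
D f = -4sin x
E_pi/2 D f = -4cos x
(D + E_pi/2 D) f = -4cos x - 4sin x

the image equals g(x) = -4cos x - 4sin x


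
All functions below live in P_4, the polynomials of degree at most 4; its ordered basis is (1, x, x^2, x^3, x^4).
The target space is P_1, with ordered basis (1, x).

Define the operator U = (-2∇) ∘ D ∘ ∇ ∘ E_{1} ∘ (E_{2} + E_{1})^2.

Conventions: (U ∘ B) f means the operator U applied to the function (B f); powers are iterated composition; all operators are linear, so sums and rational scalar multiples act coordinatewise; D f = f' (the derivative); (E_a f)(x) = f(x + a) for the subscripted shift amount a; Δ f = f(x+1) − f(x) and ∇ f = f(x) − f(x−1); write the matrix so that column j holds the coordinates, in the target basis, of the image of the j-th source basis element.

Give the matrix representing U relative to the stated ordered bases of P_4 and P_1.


image of 1: 0
image of x: 0
image of x^2: 0
image of x^3: -48
image of x^4: -192x - 576
each image's coordinates form column j of the matrix

the matrix is [[0, 0, 0, -48, -576]; [0, 0, 0, 0, -192]] (rows listed top to bottom)
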